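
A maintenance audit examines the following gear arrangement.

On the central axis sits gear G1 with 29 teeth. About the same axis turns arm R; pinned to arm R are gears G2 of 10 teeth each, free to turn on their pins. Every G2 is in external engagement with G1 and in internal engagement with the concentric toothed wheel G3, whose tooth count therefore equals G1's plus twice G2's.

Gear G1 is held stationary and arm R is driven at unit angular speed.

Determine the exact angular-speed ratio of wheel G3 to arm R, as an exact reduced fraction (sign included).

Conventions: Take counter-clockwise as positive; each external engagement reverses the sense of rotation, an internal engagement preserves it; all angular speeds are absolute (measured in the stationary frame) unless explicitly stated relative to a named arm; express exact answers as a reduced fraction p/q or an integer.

topology: planetary set — G1 29T / G2 10T / G3 49T, arm = carrier (Willis)
ring teeth: 29 + 2·10 = 49
29(ω_sun−ω_arm) = −49(ω_ring−ω_arm),  ω_sun = 0, ω_arm = 1
ω_ring = 1 − (29/49)(0−1) = 78/49
ω_out/ω_in = 78/49

78/49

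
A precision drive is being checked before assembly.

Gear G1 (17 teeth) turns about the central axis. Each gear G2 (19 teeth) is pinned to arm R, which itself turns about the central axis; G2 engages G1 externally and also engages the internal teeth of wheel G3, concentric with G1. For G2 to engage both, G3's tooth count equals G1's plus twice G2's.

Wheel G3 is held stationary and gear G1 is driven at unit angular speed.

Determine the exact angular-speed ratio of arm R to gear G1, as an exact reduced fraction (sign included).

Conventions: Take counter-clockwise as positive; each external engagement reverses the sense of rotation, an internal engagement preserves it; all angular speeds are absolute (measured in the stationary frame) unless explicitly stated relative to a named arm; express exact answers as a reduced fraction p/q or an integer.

17/72

planetary set (17T centre, 19T on arm, 55T internal) — Willis relation
ring teeth: 17 + 2·19 = 55
17(ω_sun−ω_arm) = −55(ω_ring−ω_arm),  ω_ring = 0, ω_sun = 1
17(1−ω_arm) = −55(0−ω_arm)  ⇒  72·ω_arm = 17  ⇒  ω_arm = 17/72
ω_out/ω_in = 17/72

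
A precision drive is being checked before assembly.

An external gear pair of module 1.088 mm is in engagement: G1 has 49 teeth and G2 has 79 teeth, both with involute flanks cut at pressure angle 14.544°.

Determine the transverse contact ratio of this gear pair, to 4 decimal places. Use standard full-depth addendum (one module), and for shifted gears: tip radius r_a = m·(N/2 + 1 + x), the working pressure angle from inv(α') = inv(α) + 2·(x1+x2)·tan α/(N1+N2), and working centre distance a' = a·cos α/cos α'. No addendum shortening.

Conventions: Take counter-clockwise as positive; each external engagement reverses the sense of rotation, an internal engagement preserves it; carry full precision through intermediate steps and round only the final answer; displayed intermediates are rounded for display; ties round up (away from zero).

2.1893

topology: single-mesh involute geometry — m = 1.088, 49T/79T pair
base radii: r_b1 = 25.801811, r_b2 = 41.598837
tip radii: r_a1 = 27.744000, r_a2 = 44.064000
no profile shift: α' = α, a' = a
action lengths: √(r_a1²−r_b1²) = 10.197848, √(r_a2²−r_b2²) = 14.531787
base pitch p_b = π·m·cos α = 3.308522
CR = (10.197848 + 14.531787 − 69.632000·sin 14.54400°)/3.308522 = 2.189319
contact ratio ≈ 2.1893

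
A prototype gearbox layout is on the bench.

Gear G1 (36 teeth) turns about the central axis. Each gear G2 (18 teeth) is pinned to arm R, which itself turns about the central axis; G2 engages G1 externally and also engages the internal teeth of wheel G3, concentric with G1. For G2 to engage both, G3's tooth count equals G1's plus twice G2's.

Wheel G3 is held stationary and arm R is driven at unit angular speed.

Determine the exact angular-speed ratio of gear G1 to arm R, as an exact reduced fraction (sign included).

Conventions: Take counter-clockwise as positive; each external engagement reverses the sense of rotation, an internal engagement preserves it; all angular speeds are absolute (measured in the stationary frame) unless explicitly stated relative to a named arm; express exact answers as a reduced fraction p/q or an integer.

3

planetary set (36T centre, 18T on arm, 72T internal) — Willis relation
ring teeth: 36 + 2·18 = 72
36(ω_sun−ω_arm) = −72(ω_ring−ω_arm),  ω_ring = 0, ω_arm = 1
ω_sun = 1 − (72/36)(0−1) = 3
ω_out/ω_in = 3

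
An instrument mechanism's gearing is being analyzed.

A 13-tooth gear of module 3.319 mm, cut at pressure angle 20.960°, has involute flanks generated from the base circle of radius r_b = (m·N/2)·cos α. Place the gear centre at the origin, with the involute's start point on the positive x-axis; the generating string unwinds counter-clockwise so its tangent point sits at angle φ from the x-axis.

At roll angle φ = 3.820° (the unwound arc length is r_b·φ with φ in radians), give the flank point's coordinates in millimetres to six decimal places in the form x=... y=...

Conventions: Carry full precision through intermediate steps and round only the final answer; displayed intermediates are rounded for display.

single-mesh involute tooth geometry (13T wheel at module 3.319)
pitch radius r_p = m·N/2 = 3.319·13/2 = 21.573500
base radius r_b = r_p·cos α = 21.573500·cos 20.960° = 20.145990
roll angle φ = 3.820° = 0.06667158 rad
x = r_b·(cos φ + φ·sin φ) = 20.190716
y = r_b·(sin φ − φ·cos φ) = 0.001989

x=20.190716 y=0.001989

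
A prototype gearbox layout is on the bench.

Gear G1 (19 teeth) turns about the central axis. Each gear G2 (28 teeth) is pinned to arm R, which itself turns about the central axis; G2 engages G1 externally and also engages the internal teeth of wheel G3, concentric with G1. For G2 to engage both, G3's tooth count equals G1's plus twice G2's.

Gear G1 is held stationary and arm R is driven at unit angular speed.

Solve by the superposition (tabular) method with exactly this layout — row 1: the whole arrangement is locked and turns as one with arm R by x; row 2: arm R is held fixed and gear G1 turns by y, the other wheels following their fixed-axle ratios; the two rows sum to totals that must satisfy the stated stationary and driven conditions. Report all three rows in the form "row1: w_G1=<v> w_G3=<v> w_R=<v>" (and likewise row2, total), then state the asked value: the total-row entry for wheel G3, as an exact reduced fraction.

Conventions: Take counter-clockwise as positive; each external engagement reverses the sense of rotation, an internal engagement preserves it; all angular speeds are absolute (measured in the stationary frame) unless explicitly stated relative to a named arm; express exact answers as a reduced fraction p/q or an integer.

row1: w_G1=1 w_G3=1 w_R=1
row2: w_G1=-1 w_G3=19/75 w_R=0
total: w_G1=0 w_G3=94/75 w_R=1
asked value: 94/75

planetary set (19T centre, 28T on arm, 75T internal) — Willis relation
superposition row 1 [locked train]: every member turns x
row 2 — arm fixed, fixed-axis ratios: sun y, ring −(19/75)·y, arm 0
boundary: total ω_sun = x + y = 0 and total ω_arm = x = 1  ⇒  y = -1, x = 1
row 2 ring = −(19/75)·(-1) = 19/75
totals (row 1 + row 2): sun 1 + (-1) = 0, ring 1 + 19/75 = 94/75, arm 1 + 0 = 1
asked cell (total, ring) = 94/75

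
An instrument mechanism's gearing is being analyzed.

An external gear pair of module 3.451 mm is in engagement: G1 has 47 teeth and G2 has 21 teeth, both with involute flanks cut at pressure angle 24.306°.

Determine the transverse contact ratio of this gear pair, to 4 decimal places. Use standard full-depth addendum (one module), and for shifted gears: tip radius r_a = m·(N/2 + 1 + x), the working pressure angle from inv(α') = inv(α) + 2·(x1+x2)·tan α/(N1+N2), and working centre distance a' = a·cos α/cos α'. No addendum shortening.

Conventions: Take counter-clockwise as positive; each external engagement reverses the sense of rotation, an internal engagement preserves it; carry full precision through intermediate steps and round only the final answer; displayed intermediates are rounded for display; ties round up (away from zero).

1.4953

class = single-mesh tooth geometry [involute pair 47T × 21T, m = 3.451]
base radii: r_b1 = 73.909943, r_b2 = 33.023592
tip radii: r_a1 = 84.549500, r_a2 = 39.686500
no profile shift: α' = α, a' = a
action lengths: √(r_a1²−r_b1²) = 41.060178, √(r_a2²−r_b2²) = 22.010467
base pitch p_b = π·m·cos α = 9.880636
CR = (41.060178 + 22.010467 − 117.334000·sin 24.30600°)/9.880636 = 1.495331
contact ratio ≈ 1.4953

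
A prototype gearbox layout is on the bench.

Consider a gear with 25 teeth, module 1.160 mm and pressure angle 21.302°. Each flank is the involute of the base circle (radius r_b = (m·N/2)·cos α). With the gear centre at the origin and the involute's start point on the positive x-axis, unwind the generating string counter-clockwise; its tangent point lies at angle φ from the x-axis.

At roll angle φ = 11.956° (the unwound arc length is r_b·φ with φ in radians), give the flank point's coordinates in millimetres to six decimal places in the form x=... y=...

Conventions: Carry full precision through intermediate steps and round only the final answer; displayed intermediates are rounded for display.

x=13.800269 y=0.040739

single-mesh involute tooth geometry (25T wheel at module 1.160)
pitch radius r_p = m·N/2 = 1.160·25/2 = 14.500000
base radius r_b = r_p·cos α = 14.500000·cos 21.302° = 13.509339
roll angle φ = 11.956° = 0.20867157 rad
x = r_b·(cos φ + φ·sin φ) = 13.800269
y = r_b·(sin φ − φ·cos φ) = 0.040739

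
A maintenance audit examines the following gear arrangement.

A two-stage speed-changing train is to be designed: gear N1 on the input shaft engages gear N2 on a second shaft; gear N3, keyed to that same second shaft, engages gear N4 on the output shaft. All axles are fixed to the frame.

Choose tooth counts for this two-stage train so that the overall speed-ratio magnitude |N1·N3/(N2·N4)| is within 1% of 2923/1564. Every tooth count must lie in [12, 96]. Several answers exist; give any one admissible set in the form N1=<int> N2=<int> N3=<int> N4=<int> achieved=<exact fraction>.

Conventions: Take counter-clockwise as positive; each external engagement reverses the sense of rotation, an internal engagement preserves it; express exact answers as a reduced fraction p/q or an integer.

N1=37 N2=17 N3=79 N4=92 achieved=2923/1564

topology: fixed-axis compound train — 2 stages, target 2923/1564
target = 2923/1564 in lowest terms: an exact hit needs N1·N3 = k·2923 and N2·N4 = k·1564 for one integer k, every count in [12, 96]; additionally prefer no 1:1 stage (N1 ≠ N2, N3 ≠ N4)
k = 1: N1·N3 = 2923 = 37·79, N2·N4 = 1564 = 17·92
achieved = 37·79/(17·92) = 2923/1564; |achieved − target| = 0 ≤ 2923/156400 ✓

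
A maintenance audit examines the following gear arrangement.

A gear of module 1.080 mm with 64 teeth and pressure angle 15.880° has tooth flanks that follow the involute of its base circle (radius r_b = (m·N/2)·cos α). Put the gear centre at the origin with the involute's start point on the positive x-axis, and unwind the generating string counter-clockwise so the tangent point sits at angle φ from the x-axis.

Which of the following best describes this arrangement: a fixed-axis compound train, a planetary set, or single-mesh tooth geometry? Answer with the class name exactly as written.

single-mesh tooth geometry

single-mesh involute tooth geometry (64T wheel at module 1.080)
classification: single-mesh tooth geometry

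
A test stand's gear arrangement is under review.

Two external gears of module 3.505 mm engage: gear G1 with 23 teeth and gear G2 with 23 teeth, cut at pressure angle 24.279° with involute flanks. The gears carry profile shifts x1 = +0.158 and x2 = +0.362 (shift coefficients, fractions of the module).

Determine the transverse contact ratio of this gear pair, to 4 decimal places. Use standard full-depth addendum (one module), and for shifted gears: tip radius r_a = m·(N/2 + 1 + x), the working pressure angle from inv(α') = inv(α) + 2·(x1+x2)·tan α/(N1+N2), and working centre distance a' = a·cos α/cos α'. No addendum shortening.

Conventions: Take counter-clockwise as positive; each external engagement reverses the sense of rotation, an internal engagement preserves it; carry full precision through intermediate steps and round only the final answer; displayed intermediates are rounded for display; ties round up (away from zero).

1.3767

topology: single-mesh involute geometry — m = 3.505, 23T/23T pair
base radii: r_b1 = 36.742465, r_b2 = 36.742465
tip radii: r_a1 = 44.366290, r_a2 = 45.081310
inv(α') = inv(24.279°) + 2·(+0.158+0.362)·tan α/(23+23) = 0.03752590  ⇒  α' = 26.83090°
a' = a·cos α / cos α' = 80.6150·cos 24.279°/cos 26.83090° = 82.350584
action lengths: √(r_a1²−r_b1²) = 24.866825, √(r_a2²−r_b2²) = 26.121175
base pitch p_b = π·m·cos α = 10.037379
CR = (24.866825 + 26.121175 − 82.350584·sin 26.83090°)/10.037379 = 1.376688
contact ratio ≈ 1.3767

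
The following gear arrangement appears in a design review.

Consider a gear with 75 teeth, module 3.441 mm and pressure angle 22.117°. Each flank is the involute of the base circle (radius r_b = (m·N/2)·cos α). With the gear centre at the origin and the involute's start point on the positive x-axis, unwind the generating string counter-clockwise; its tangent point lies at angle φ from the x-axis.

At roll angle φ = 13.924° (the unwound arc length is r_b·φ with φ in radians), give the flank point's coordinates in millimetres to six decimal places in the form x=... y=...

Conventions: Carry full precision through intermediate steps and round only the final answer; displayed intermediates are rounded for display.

topology: single-mesh involute geometry — m = 3.441, N = 75
pitch radius r_p = m·N/2 = 3.441·75/2 = 129.037500
base radius r_b = r_p·cos α = 129.037500·cos 22.117° = 119.542529
roll angle φ = 13.924° = 0.24301965 rad
x = r_b·(cos φ + φ·sin φ) = 123.020584
y = r_b·(sin φ − φ·cos φ) = 0.568536

x=123.020584 y=0.568536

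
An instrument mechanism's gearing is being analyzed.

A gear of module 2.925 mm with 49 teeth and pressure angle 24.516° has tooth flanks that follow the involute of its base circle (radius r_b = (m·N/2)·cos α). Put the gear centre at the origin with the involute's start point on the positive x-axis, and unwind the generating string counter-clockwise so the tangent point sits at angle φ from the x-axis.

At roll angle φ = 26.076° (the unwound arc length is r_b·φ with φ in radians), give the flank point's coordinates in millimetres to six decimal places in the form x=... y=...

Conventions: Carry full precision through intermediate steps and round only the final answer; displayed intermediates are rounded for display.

x=71.608669 y=2.006648

class = single-mesh tooth geometry [base-circle involute, m = 2.925, 49T]
pitch radius r_p = m·N/2 = 2.925·49/2 = 71.662500
base radius r_b = r_p·cos α = 71.662500·cos 24.516° = 65.201798
roll angle φ = 26.076° = 0.45511206 rad
x = r_b·(cos φ + φ·sin φ) = 71.608669
y = r_b·(sin φ − φ·cos φ) = 2.006648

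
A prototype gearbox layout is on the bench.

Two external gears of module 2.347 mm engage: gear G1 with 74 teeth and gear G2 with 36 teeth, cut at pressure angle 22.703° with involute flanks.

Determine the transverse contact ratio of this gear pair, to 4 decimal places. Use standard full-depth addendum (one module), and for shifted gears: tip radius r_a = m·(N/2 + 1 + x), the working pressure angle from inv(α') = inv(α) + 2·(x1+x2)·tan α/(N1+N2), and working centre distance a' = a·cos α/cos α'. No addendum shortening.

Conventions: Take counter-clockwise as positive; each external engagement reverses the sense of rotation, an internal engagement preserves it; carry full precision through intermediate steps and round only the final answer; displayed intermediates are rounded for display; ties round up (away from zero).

1.6243

topology: single-mesh involute geometry — m = 2.347, 74T/36T pair
base radii: r_b1 = 80.110530, r_b2 = 38.972690
tip radii: r_a1 = 89.186000, r_a2 = 44.593000
no profile shift: α' = α, a' = a
action lengths: √(r_a1²−r_b1²) = 39.197519, √(r_a2²−r_b2²) = 21.671757
base pitch p_b = π·m·cos α = 6.802018
CR = (39.197519 + 21.671757 − 129.085000·sin 22.70300°)/6.802018 = 1.624277
contact ratio ≈ 1.6243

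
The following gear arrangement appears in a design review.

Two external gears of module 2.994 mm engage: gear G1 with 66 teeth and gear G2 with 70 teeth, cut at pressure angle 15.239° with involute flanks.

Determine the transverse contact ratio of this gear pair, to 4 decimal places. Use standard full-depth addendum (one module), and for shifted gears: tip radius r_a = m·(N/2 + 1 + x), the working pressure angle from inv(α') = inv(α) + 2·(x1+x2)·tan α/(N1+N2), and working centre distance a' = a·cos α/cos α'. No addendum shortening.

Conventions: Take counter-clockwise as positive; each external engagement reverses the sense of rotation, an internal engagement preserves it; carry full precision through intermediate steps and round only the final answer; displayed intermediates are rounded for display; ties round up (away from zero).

2.1537

recognized (one external pair, fixed centres): single-mesh tooth geometry, m = 2.994, N1 = 66, N2 = 70
base radii: r_b1 = 95.327905, r_b2 = 101.105354
tip radii: r_a1 = 101.796000, r_a2 = 107.784000
no profile shift: α' = α, a' = a
action lengths: √(r_a1²−r_b1²) = 35.707369, √(r_a2²−r_b2²) = 37.351013
base pitch p_b = π·m·cos α = 9.075195
CR = (35.707369 + 37.351013 − 203.592000·sin 15.23900°)/9.075195 = 2.153677
contact ratio ≈ 2.1537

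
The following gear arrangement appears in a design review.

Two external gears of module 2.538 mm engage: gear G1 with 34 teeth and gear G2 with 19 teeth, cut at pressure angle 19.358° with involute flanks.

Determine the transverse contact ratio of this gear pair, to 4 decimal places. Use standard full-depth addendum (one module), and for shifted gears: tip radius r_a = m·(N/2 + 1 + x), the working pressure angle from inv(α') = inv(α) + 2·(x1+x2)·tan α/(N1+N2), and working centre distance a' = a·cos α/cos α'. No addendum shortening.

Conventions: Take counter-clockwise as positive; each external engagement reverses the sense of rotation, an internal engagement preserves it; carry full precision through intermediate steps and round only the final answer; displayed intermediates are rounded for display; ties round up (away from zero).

recognized (one external pair, fixed centres): single-mesh tooth geometry, m = 2.538, N1 = 34, N2 = 19
base radii: r_b1 = 40.706779, r_b2 = 22.747906
tip radii: r_a1 = 45.684000, r_a2 = 26.649000
no profile shift: α' = α, a' = a
action lengths: √(r_a1²−r_b1²) = 20.736103, √(r_a2²−r_b2²) = 13.881713
base pitch p_b = π·m·cos α = 7.522595
CR = (20.736103 + 13.881713 − 67.257000·sin 19.35800°)/7.522595 = 1.638286
contact ratio ≈ 1.6383

1.6383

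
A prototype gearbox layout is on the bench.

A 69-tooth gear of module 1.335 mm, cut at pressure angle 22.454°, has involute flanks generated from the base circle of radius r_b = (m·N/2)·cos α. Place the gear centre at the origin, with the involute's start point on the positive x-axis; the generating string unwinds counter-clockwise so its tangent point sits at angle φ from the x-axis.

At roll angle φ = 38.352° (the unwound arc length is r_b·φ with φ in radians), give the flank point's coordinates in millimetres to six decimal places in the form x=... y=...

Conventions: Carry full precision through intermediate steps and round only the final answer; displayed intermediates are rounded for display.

recognized (one wheel, involute flank): single-mesh tooth geometry, m = 1.335, N = 69
pitch radius r_p = m·N/2 = 1.335·69/2 = 46.057500
base radius r_b = r_p·cos α = 46.057500·cos 22.454° = 42.565718
roll angle φ = 38.352° = 0.66936867 rad
x = r_b·(cos φ + φ·sin φ) = 51.059742
y = r_b·(sin φ − φ·cos φ) = 4.067709

x=51.059742 y=4.067709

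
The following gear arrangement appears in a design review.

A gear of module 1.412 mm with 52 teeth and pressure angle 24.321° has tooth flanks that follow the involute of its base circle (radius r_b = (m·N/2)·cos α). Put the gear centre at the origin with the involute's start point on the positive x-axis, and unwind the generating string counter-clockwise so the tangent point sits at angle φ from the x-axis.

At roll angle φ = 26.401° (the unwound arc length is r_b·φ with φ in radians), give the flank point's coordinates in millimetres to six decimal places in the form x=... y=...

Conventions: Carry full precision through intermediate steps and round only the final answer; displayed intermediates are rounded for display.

x=36.819097 y=1.067996

class = single-mesh tooth geometry [base-circle involute, m = 1.412, 52T]
pitch radius r_p = m·N/2 = 1.412·52/2 = 36.712000
base radius r_b = r_p·cos α = 36.712000·cos 24.321° = 33.453898
roll angle φ = 26.401° = 0.46078438 rad
x = r_b·(cos φ + φ·sin φ) = 36.819097
y = r_b·(sin φ − φ·cos φ) = 1.067996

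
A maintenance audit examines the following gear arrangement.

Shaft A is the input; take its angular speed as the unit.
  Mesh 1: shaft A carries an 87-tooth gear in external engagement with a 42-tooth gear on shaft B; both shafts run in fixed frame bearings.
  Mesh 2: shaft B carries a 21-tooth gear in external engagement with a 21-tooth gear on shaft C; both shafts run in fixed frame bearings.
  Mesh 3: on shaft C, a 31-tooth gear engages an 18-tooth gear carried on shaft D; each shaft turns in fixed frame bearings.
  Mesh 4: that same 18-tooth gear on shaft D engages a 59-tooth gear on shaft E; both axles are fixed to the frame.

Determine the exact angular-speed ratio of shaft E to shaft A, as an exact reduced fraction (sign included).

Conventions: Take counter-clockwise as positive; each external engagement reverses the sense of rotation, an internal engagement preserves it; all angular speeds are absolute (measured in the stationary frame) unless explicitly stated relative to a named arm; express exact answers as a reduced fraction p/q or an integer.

class = fixed-axis compound train [4 meshes; 4 ratios multiply, 4 sense flips]
mesh 1 [87T→42T]: running ratio 29/14, sense −
mesh 2 [21T→21T]: running ratio 29/14, sense +
mesh 3 [31T→18T]: running ratio 899/252, sense −
mesh 4 [18T→59T]: running ratio 899/826, sense +
ω_out/ω_in = 899/826

899/826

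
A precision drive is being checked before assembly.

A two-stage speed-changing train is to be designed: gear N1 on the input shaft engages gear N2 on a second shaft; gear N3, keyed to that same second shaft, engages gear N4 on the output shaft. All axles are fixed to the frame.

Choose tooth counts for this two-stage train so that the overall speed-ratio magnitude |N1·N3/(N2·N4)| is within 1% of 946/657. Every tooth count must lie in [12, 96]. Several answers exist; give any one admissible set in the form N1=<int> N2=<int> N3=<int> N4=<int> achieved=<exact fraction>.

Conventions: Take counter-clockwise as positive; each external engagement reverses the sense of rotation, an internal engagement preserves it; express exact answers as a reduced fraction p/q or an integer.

topology: fixed-axis compound train — 2 stages, target 946/657
target = 946/657 in lowest terms: an exact hit needs N1·N3 = k·946 and N2·N4 = k·657 for one integer k, every count in [12, 96]; additionally prefer no 1:1 stage (N1 ≠ N2, N3 ≠ N4)
k = 1: no 1:1-free in-range split of k·946 and k·657 into factor pairs; take k = 2
k = 2: N1·N3 = 1892 = 22·86, N2·N4 = 1314 = 18·73
achieved = 22·86/(18·73) = 946/657; |achieved − target| = 0 ≤ 473/32850 ✓

N1=22 N2=18 N3=86 N4=73 achieved=946/657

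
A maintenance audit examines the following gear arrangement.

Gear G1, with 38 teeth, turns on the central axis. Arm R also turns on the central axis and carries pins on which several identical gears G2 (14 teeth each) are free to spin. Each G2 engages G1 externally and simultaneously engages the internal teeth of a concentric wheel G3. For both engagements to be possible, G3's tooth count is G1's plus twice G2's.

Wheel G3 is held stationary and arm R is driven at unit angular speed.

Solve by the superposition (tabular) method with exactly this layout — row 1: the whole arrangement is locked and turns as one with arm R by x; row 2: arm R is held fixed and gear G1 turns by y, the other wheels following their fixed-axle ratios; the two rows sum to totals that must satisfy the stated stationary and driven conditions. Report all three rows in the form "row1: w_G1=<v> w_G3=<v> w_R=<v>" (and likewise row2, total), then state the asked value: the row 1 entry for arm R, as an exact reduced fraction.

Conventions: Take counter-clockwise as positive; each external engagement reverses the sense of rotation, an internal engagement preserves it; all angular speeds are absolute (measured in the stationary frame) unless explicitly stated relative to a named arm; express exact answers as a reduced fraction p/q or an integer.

recognized (axles ride arm R): planetary set, 38/14/66 teeth
row 1 — lock + rotate with arm: ω_sun = ω_ring = ω_arm = x
row 2: sun turns y, ring = −(38/66)·y, arm 0
boundary: total ω_ring = x − (38/66)·y = 0 and total ω_arm = x = 1  ⇒  y = 33/19, x = 1
row 2 ring = −(38/66)·33/19 = -1
totals (row 1 + row 2): sun 1 + 33/19 = 52/19, ring 1 + (-1) = 0, arm 1 + 0 = 1
asked cell (row1, arm) = 1

row1: w_G1=1 w_G3=1 w_R=1
row2: w_G1=33/19 w_G3=-1 w_R=0
total: w_G1=52/19 w_G3=0 w_R=1
asked value: 1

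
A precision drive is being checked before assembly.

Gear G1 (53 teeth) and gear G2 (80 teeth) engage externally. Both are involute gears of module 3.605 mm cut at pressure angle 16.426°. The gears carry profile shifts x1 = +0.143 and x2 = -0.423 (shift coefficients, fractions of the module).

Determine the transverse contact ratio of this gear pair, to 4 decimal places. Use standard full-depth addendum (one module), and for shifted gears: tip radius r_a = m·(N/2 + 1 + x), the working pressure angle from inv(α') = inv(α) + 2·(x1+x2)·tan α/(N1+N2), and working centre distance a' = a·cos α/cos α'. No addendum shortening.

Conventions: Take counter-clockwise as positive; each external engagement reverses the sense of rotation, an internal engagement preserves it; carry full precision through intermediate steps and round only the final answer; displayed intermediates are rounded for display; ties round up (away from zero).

2.0940

single-mesh involute tooth geometry (53T engaging 80T at module 3.605)
base radii: r_b1 = 91.633413, r_b2 = 138.314586
tip radii: r_a1 = 99.653015, r_a2 = 146.280085
inv(α') = inv(16.426°) + 2·(+0.143-0.423)·tan α/(53+80) = 0.00688008  ⇒  α' = 15.56052°
a' = a·cos α / cos α' = 239.7325·cos 16.426°/cos 15.56052° = 238.696799
action lengths: √(r_a1²−r_b1²) = 39.166836, √(r_a2²−r_b2²) = 47.612379
base pitch p_b = π·m·cos α = 10.863202
CR = (39.166836 + 47.612379 − 238.696799·sin 15.56052°)/10.863202 = 2.093982
contact ratio ≈ 2.0940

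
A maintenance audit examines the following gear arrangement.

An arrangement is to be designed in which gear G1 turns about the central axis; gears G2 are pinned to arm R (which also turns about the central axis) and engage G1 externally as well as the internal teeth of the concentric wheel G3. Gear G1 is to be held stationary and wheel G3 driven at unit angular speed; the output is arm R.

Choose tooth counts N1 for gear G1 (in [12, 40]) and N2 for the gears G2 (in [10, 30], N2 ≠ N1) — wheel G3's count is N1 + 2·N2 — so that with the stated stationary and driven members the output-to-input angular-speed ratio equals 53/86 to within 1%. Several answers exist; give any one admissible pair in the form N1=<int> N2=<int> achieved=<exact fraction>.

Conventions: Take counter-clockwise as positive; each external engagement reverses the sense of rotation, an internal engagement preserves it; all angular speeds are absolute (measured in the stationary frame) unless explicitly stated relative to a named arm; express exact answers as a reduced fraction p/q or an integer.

N1=33 N2=10 achieved=53/86

class = planetary set [ratio 53/86 wanted; Willis about the carrier]
Willis with ω_sun = 0: ω_arm/ω_ring = N3/(N1+N3); set equal to 53/86  ⇒  N3/N1 = (53/86)/(1 − 53/86) = 53/33
N3 = N1 + 2·N2  ⇒  N2/N1 = (N3/N1 − 1)/2 = (53/33 − 1)/2 = 10/33
smallest multiple with N1 ≥ 12 and N2 ≥ 10: k = 1  ⇒  N1 = 1·33 = 33, N2 = 1·10 = 10 (N1 ≤ 40, N2 ≤ 30, N2 ≠ N1 ✓), N3 = 33 + 2·10 = 53
check: N3/(N1+N3) with N1 = 33, N3 = 53 gives 53/86; |achieved − target| = 0 ≤ 53/8600 ✓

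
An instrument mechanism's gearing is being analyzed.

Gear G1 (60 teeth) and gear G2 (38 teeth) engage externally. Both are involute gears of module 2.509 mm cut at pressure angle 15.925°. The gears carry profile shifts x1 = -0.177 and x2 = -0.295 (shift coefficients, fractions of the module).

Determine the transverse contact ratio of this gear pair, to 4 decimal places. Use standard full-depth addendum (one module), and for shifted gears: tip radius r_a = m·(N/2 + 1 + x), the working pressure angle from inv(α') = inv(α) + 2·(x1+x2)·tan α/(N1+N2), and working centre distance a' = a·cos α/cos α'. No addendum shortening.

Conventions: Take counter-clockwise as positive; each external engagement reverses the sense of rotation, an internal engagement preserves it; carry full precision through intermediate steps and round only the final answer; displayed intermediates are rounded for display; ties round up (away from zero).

2.2410

class = single-mesh tooth geometry [involute pair 60T × 38T, m = 2.509]
base radii: r_b1 = 72.381264, r_b2 = 45.841467
tip radii: r_a1 = 77.334907, r_a2 = 49.439845
inv(α') = inv(15.925°) + 2·(-0.177-0.295)·tan α/(60+38) = 0.00463713  ⇒  α' = 13.67441°
a' = a·cos α / cos α' = 122.9410·cos 15.925°/cos 13.67441° = 121.671536
action lengths: √(r_a1²−r_b1²) = 27.233077, √(r_a2²−r_b2²) = 18.516430
base pitch p_b = π·m·cos α = 7.579748
CR = (27.233077 + 18.516430 − 121.671536·sin 13.67441°)/7.579748 = 2.240950
contact ratio ≈ 2.2410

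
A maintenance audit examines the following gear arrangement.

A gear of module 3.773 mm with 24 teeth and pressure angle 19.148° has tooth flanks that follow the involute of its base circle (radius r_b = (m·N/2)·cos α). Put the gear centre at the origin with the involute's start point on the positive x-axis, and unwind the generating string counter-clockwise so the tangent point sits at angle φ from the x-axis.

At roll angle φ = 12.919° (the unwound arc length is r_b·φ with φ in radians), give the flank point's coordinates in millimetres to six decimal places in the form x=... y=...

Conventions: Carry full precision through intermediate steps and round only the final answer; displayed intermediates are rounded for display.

x=43.844559 y=0.162607

class = single-mesh tooth geometry [base-circle involute, m = 3.773, 24T]
pitch radius r_p = m·N/2 = 3.773·24/2 = 45.276000
base radius r_b = r_p·cos α = 45.276000·cos 19.148° = 42.771080
roll angle φ = 12.919° = 0.22547909 rad
x = r_b·(cos φ + φ·sin φ) = 43.844559
y = r_b·(sin φ − φ·cos φ) = 0.162607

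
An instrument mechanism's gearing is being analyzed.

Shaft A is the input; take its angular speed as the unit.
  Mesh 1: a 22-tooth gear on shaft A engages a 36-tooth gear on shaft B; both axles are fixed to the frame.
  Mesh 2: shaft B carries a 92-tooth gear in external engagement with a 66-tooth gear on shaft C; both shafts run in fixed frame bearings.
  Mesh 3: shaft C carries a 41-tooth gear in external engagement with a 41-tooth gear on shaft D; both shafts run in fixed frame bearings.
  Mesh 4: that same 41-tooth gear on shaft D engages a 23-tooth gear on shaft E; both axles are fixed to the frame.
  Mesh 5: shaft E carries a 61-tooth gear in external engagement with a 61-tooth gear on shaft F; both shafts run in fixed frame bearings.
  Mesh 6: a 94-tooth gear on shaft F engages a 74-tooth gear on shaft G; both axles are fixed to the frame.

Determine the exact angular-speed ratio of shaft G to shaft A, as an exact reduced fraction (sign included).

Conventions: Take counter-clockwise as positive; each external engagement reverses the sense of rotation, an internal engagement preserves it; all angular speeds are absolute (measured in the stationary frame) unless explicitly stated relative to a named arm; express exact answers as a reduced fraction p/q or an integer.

1927/999

class = fixed-axis compound train [6 meshes; 6 ratios multiply, 6 sense flips]
mesh 1 [22T→36T]: running ratio 11/18, sense −
mesh 2 [92T→66T]: running ratio 23/27, sense +
mesh 3 [41T→41T]: running ratio 23/27, sense −
mesh 4 [41T→23T]: running ratio 41/27, sense +
mesh 5 [61T→61T]: running ratio 41/27, sense −
mesh 6 [94T→74T]: running ratio 1927/999, sense +
ω_out/ω_in = 1927/999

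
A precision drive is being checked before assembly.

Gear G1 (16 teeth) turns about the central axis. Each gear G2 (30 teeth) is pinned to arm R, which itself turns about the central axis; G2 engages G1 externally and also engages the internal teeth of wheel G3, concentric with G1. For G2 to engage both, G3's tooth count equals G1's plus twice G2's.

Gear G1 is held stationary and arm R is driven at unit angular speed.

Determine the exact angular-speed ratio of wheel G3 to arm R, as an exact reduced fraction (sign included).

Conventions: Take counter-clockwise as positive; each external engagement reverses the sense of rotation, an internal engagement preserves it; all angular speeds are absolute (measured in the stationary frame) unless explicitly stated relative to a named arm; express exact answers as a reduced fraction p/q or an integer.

23/19

class = planetary set [G3 = 16+2·30 = 76; Willis about the carrier]
ring teeth: 16 + 2·30 = 76
16(ω_sun−ω_arm) = −76(ω_ring−ω_arm),  ω_sun = 0, ω_arm = 1
ω_ring = 1 − (16/76)(0−1) = 23/19
ω_out/ω_in = 23/19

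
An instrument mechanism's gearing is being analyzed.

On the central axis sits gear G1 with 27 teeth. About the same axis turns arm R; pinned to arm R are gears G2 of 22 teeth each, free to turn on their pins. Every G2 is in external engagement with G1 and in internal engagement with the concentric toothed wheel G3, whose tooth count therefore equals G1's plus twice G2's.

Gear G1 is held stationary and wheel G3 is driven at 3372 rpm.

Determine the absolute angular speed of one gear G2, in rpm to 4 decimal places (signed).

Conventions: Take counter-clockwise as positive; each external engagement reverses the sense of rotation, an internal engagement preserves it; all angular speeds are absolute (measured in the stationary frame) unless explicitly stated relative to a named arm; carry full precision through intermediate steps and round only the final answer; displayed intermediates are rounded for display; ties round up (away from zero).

+5441.1818 rpm

topology: planetary set — G1 27T / G2 22T / G3 71T, arm = carrier (Willis)
normalise by the input: solve with ω_ring = 1, then scale by 3372 rpm
ring teeth: 27 + 2·22 = 71
27(ω_sun−ω_arm) = −71(ω_ring−ω_arm),  ω_sun = 0, ω_ring = 1
27(0−ω_arm) = −71(1−ω_arm)  ⇒  98·ω_arm = 71  ⇒  ω_arm = 71/98
sun–planet mesh: 27·(0−71/98) = −22·(ω_p−ω_arm)  ⇒  ω_p−ω_arm = 1917/2156
ω_p = 71/98 + 1917/2156 = 71/44
scale: ω_p = 71/44 × 3372 rpm = +5441.1818 rpm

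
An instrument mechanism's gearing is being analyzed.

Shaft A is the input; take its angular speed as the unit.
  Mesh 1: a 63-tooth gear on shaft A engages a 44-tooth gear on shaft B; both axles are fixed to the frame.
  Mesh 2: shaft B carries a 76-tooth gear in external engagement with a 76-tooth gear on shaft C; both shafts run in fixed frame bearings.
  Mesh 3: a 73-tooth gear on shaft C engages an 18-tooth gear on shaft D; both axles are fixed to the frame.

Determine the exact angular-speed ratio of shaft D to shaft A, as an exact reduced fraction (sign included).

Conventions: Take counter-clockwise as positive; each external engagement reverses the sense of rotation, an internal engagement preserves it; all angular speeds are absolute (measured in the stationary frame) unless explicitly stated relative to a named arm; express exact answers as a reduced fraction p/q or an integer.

class = fixed-axis compound train [3 meshes; 3 ratios multiply, 3 sense flips]
mesh 1 [63T→44T]: running ratio 63/44, sense −
mesh 2 [76T→76T]: running ratio 63/44, sense +
mesh 3 [73T→18T]: running ratio 511/88, sense −
ω_out/ω_in = -511/88

-511/88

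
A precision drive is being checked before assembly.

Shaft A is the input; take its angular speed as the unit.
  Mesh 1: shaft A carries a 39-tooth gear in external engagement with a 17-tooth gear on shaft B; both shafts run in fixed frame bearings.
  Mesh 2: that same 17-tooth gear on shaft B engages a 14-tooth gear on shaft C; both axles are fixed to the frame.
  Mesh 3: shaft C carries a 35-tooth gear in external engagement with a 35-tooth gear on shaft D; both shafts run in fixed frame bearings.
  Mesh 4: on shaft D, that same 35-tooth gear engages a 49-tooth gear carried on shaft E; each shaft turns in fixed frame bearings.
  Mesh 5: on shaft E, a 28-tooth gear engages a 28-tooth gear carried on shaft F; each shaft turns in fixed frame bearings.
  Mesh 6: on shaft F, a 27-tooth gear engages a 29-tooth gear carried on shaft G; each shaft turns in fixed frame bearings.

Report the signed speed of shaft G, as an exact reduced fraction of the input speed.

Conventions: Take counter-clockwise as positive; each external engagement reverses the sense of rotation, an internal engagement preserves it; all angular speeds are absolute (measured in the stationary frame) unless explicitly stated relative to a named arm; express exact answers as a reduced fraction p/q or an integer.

5265/2842

6-mesh fixed-axis compound train (all bearings frame-fixed)
mesh 1 [39T→17T]: |ω|/ω_in = 1×39/17 = 39/17, sense flips to −
mesh 2 [17T→14T]: |ω|/ω_in = (39/17)×17/14 = 39/14, sense flips to +
mesh 3 [35T→35T]: |ω|/ω_in = (39/14)×35/35 = 39/14, sense flips to −
mesh 4 [35T→49T]: |ω|/ω_in = (39/14)×35/49 = 195/98, sense flips to +
mesh 5 [28T→28T]: |ω|/ω_in = (195/98)×28/28 = 195/98, sense flips to −
mesh 6 [27T→29T]: |ω|/ω_in = (195/98)×27/29 = 5265/2842, sense flips to +
signed output speed (× input speed) = 5265/2842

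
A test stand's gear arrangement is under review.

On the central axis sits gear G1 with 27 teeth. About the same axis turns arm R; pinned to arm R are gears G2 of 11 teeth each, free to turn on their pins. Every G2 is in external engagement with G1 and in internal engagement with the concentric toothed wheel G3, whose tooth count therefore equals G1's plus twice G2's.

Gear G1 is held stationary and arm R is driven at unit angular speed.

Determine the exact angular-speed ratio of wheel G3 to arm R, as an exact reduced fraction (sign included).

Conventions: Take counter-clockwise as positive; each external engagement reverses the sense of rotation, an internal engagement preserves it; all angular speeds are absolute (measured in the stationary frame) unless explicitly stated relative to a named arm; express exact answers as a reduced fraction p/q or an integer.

76/49

recognized (axles ride arm R): planetary set, 27/11/49 teeth
ring teeth: 27 + 2·11 = 49
27(ω_sun−ω_arm) = −49(ω_ring−ω_arm),  ω_sun = 0, ω_arm = 1
ω_ring = 1 − (27/49)(0−1) = 76/49
ω_out/ω_in = 76/49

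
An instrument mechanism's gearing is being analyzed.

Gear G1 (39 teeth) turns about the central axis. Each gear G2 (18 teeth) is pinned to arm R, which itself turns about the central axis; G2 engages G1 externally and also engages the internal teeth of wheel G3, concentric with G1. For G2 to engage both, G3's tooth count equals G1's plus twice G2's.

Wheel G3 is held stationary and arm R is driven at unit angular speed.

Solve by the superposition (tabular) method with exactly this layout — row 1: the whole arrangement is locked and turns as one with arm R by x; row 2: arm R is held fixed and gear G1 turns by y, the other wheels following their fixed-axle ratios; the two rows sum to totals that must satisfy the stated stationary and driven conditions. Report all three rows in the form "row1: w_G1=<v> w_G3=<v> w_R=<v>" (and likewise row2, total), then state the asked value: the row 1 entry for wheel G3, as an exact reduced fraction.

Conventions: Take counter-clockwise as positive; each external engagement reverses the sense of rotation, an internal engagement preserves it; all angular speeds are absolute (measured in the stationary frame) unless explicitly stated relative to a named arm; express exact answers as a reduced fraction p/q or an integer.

row1: w_G1=1 w_G3=1 w_R=1
row2: w_G1=25/13 w_G3=-1 w_R=0
total: w_G1=38/13 w_G3=0 w_R=1
asked value: 1

topology: planetary set — G1 39T / G2 18T / G3 75T, arm = carrier (Willis)
row 1 — lock + rotate with arm: ω_sun = ω_ring = ω_arm = x
superposition row 2 [arm held]: sun y, ring −(39/75)·y, arm 0
boundary: total ω_ring = x − (39/75)·y = 0 and total ω_arm = x = 1  ⇒  y = 25/13, x = 1
row 2 ring = −(39/75)·25/13 = -1
totals (row 1 + row 2): sun 1 + 25/13 = 38/13, ring 1 + (-1) = 0, arm 1 + 0 = 1
asked cell (row1, ring) = 1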